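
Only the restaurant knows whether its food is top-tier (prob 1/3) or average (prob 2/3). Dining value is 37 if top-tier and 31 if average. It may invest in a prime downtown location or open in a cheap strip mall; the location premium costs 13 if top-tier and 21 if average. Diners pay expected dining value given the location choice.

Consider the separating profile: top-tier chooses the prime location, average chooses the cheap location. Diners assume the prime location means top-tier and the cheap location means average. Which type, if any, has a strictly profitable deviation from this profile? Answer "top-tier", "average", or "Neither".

The prime location pays 37; the cheap location pays 31.
top-tier: assigned the prime location, nets 37 − 13 = 24; deviating to the cheap location nets 31.
average: assigned the cheap location, nets 31; deviating to the prime location nets 37 − 21 = 16.
The top-tier type gains 7 by deviating.

top-tier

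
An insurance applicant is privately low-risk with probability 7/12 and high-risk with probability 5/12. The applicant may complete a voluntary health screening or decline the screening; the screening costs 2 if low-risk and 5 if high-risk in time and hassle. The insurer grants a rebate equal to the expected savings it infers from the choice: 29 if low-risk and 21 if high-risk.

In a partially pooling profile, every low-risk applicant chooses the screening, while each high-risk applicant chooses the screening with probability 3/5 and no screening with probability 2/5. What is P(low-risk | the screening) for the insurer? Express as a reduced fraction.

7/10

P(the screening) = (7/12)·1 + (5/12)·(3/5) = 5/6.
By Bayes' rule, P(low-risk | the screening) = (7/12) / (5/6) = 7/10.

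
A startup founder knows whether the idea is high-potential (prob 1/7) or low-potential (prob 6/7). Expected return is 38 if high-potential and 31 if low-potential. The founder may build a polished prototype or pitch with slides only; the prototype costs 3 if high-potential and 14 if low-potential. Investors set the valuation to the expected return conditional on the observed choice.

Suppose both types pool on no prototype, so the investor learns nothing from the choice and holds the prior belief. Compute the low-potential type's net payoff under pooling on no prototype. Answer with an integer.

Pooled valuation = 1/7·38 + 6/7·31 = 32.
low-potential pays no cost for no prototype, so net payoff = 32.

32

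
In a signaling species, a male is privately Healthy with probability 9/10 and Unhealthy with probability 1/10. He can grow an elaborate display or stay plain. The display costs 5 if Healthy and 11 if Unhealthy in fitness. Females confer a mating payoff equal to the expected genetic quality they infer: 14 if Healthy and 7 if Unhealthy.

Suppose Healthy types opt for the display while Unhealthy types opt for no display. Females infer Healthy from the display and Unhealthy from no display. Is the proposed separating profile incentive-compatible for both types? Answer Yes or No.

Yes

Under these beliefs, the display earns mating payoff 14 and no display earns mating payoff 7.
Healthy: the display nets 14 − 5 = 9; no display nets 7. Healthy prefers the display.
Unhealthy: the display nets 14 − 11 = 3; no display nets 7. Unhealthy prefers no display.
Neither type deviates, so the separating profile is an equilibrium.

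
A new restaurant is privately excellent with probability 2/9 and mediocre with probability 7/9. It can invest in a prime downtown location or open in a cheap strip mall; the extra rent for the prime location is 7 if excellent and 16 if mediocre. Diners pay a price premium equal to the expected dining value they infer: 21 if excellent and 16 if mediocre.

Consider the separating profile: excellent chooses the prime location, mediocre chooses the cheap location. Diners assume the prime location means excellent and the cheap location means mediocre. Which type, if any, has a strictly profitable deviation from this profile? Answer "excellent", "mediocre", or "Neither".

The prime location pays 21; the cheap location pays 16.
excellent: assigned the prime location, nets 21 − 7 = 14; deviating to the cheap location nets 16.
mediocre: assigned the cheap location, nets 16; deviating to the prime location nets 21 − 16 = 5.
The excellent type gains 2 by deviating.

excellent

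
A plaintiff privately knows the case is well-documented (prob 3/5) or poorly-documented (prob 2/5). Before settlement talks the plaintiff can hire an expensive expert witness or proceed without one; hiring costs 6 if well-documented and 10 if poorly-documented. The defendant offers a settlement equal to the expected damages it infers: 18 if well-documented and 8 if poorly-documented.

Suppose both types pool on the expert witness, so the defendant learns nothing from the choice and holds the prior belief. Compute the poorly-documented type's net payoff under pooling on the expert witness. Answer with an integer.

Pooled settlement = 3/5·18 + 2/5·8 = 14.
poorly-documented pays cost 10 for the expert witness, so net payoff = 14 − 10 = 4.

4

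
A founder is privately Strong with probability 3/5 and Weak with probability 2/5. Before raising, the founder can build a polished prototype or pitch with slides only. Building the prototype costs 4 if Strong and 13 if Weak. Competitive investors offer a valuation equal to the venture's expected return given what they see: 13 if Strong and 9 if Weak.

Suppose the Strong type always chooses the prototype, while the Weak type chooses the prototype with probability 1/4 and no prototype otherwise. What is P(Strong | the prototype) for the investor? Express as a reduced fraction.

6/7

P(the prototype) = (3/5)·1 + (2/5)·(1/4) = 7/10.
By Bayes' rule, P(Strong | the prototype) = (3/5) / (7/10) = 6/7.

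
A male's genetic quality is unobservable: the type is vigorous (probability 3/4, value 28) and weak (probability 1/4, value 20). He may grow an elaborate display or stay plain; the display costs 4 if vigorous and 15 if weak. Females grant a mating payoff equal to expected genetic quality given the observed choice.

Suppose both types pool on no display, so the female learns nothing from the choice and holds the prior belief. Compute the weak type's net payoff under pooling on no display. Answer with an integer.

26

Pooled mating payoff = 3/4·28 + 1/4·20 = 26.
weak pays no cost for no display, so net payoff = 26.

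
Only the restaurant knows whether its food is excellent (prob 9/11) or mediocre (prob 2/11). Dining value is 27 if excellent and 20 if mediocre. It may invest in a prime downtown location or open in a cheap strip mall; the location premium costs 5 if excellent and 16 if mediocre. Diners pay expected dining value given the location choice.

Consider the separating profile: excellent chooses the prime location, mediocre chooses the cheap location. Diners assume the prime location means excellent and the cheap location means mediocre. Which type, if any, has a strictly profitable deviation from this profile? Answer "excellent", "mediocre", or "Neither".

The prime location pays 27; the cheap location pays 20.
excellent: assigned the prime location, nets 27 − 5 = 22; deviating to the cheap location nets 20.
mediocre: assigned the cheap location, nets 20; deviating to the prime location nets 27 − 16 = 11.
Both types strictly prefer their assigned action; no profitable deviation.

Neither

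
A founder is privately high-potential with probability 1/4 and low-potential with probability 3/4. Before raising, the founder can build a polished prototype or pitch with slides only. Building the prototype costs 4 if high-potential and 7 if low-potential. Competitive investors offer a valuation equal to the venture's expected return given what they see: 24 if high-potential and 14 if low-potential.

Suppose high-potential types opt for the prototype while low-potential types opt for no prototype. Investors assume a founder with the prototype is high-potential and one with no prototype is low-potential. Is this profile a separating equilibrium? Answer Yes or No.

Under these beliefs, the prototype earns valuation 24 and no prototype earns valuation 14.
high-potential: the prototype nets 24 − 4 = 20; no prototype nets 14. high-potential prefers the prototype.
low-potential: the prototype nets 24 − 7 = 17; no prototype nets 14. low-potential would deviate to the prototype.
low-potential has a profitable deviation, so the profile is not an equilibrium.

No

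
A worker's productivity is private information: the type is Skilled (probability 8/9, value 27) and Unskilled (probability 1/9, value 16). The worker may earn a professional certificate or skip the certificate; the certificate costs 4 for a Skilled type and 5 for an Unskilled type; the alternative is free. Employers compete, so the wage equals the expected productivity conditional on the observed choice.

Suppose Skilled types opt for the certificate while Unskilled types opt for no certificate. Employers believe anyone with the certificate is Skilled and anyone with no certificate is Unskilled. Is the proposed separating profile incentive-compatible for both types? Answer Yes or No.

No

Under these beliefs, the certificate earns wage 27 and no certificate earns wage 16.
Skilled: the certificate nets 27 − 4 = 23; no certificate nets 16. Skilled prefers the certificate.
Unskilled: the certificate nets 27 − 5 = 22; no certificate nets 16. Unskilled would deviate to the certificate.
Unskilled has a profitable deviation, so the profile is not an equilibrium.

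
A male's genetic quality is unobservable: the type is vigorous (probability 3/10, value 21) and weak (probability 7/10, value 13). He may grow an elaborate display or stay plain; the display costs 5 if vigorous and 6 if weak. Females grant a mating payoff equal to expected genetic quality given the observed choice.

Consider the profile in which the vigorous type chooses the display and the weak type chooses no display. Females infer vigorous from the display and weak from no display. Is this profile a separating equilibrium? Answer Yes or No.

No

Under these beliefs, the display earns mating payoff 21 and no display earns mating payoff 13.
vigorous: the display nets 21 − 5 = 16; no display nets 13. vigorous prefers the display.
weak: the display nets 21 − 6 = 15; no display nets 13. weak would deviate to the display.
weak has a profitable deviation, so the profile is not an equilibrium.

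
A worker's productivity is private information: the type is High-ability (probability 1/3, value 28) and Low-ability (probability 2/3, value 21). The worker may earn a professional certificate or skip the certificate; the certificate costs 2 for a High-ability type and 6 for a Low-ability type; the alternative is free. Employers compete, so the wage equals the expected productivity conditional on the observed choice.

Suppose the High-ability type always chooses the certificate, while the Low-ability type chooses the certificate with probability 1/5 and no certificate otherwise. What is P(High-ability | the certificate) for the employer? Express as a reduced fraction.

5/7

P(the certificate) = (1/3)·1 + (2/3)·(1/5) = 7/15.
By Bayes' rule, P(High-ability | the certificate) = (1/3) / (7/15) = 5/7.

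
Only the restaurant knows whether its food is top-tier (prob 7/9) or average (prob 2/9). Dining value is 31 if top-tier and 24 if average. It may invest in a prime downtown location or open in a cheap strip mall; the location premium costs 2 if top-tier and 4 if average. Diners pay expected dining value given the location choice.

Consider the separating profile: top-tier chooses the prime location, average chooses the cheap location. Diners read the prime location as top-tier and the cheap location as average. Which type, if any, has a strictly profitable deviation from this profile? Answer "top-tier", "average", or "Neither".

The prime location pays 31; the cheap location pays 24.
top-tier: assigned the prime location, nets 31 − 2 = 29; deviating to the cheap location nets 24.
average: assigned the cheap location, nets 24; deviating to the prime location nets 31 − 4 = 27.
The average type gains 3 by deviating.

average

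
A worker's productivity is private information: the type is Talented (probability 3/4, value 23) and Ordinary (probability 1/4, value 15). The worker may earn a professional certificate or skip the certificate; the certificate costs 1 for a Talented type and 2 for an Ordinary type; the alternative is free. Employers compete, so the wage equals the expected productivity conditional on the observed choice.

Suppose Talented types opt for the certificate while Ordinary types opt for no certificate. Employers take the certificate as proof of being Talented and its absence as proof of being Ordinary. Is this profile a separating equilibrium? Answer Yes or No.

Under these beliefs, the certificate earns wage 23 and no certificate earns wage 15.
Talented: the certificate nets 23 − 1 = 22; no certificate nets 15. Talented prefers the certificate.
Ordinary: the certificate nets 23 − 2 = 21; no certificate nets 15. Ordinary would deviate to the certificate.
Ordinary has a profitable deviation, so the profile is not an equilibrium.

No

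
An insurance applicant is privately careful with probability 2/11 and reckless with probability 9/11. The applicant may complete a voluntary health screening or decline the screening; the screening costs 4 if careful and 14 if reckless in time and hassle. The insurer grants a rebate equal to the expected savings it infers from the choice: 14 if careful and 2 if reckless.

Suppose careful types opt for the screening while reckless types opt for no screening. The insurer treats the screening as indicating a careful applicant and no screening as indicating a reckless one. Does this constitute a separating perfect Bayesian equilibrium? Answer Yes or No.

Under these beliefs, the screening earns rebate 14 and no screening earns rebate 2.
careful: the screening nets 14 − 4 = 10; no screening nets 2. careful prefers the screening.
reckless: the screening nets 14 − 14 = 0; no screening nets 2. reckless prefers no screening.
Neither type deviates, so the separating profile is an equilibrium.

Yes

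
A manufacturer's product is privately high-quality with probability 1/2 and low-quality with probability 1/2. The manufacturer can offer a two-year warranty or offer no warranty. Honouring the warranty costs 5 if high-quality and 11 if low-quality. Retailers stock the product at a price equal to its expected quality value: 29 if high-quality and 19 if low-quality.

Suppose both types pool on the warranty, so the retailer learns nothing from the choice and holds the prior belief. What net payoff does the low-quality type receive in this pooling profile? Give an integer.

Pooled price = 1/2·29 + 1/2·19 = 24.
low-quality pays cost 11 for the warranty, so net payoff = 24 − 11 = 13.

13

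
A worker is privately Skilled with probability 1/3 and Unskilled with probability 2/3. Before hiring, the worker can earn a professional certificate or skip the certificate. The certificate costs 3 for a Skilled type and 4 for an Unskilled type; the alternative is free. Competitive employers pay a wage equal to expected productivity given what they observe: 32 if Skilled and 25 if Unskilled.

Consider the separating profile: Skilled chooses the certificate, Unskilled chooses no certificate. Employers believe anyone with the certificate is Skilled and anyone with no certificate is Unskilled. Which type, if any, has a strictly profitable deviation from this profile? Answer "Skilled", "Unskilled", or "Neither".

Unskilled

The certificate pays 32; no certificate pays 25.
Skilled: assigned the certificate, nets 32 − 3 = 29; deviating to no certificate nets 25.
Unskilled: assigned no certificate, nets 25; deviating to the certificate nets 32 − 4 = 28.
The Unskilled type gains 3 by deviating.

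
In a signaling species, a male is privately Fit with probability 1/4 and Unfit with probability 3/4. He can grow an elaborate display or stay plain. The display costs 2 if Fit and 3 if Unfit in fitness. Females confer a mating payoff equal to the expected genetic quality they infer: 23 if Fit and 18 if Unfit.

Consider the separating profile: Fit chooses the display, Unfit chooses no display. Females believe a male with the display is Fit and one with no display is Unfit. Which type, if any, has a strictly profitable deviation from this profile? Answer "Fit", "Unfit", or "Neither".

Unfit

The display pays 23; no display pays 18.
Fit: assigned the display, nets 23 − 2 = 21; deviating to no display nets 18.
Unfit: assigned no display, nets 18; deviating to the display nets 23 − 3 = 20.
The Unfit type gains 2 by deviating.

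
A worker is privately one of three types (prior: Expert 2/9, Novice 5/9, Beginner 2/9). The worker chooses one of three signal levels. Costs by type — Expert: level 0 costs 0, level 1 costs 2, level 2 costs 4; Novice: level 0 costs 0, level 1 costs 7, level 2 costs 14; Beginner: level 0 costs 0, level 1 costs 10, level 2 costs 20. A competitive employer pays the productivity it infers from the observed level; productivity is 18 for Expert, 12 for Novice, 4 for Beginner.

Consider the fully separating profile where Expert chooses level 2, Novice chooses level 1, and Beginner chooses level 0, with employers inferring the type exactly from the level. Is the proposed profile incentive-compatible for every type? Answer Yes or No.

Yes

Separating wages: level 2 → 18, level 1 → 12, level 0 → 4.
Expert (assigned level 2): level 0: 4 − 0 = 4; level 1: 12 − 2 = 10; level 2: 18 − 4 = 14. Expert stays.
Novice (assigned level 1): level 0: 4 − 0 = 4; level 1: 12 − 7 = 5; level 2: 18 − 14 = 4. Novice stays.
Beginner (assigned level 0): level 0: 4 − 0 = 4; level 1: 12 − 10 = 2; level 2: 18 − 20 = -2. Beginner stays.
Every type prefers its assigned level; separation holds.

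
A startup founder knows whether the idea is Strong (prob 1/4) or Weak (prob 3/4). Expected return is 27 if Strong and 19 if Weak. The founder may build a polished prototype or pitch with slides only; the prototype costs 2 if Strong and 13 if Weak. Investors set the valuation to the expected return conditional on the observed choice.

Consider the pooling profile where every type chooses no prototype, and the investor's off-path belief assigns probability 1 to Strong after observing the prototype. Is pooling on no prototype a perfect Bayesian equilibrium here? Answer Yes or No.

No

On path, the investor holds the prior and pays 1/4·27 + 3/4·19 = 21. Off path (the prototype), believing Strong, it pays 27.
Strong: no prototype nets 21; the prototype nets 27 − 2 = 25. Strong would deviate.
Weak: no prototype nets 21; the prototype nets 27 − 13 = 14. Weak stays.
A type deviates, so pooling fails.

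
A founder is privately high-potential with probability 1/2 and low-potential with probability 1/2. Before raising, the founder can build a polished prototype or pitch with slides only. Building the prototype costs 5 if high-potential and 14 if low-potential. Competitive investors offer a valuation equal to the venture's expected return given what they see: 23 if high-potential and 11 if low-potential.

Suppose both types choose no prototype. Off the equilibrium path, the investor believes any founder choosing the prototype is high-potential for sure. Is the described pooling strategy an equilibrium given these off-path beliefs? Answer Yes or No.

On path, the investor holds the prior and pays 1/2·23 + 1/2·11 = 17. Off path (the prototype), believing high-potential, it pays 23.
high-potential: no prototype nets 17; the prototype nets 23 − 5 = 18. high-potential would deviate.
low-potential: no prototype nets 17; the prototype nets 23 − 14 = 9. low-potential stays.
A type deviates, so pooling fails.

No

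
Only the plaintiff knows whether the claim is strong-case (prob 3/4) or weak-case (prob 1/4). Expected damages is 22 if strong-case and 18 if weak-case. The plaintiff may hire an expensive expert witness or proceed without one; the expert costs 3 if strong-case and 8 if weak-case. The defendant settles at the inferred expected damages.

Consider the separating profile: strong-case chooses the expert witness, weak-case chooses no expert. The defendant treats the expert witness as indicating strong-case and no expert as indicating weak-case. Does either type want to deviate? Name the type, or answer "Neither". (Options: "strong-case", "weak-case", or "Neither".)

The expert witness pays 22; no expert pays 18.
strong-case: assigned the expert witness, nets 22 − 3 = 19; deviating to no expert nets 18.
weak-case: assigned no expert, nets 18; deviating to the expert witness nets 22 − 8 = 14.
Both types strictly prefer their assigned action; no profitable deviation.

Neither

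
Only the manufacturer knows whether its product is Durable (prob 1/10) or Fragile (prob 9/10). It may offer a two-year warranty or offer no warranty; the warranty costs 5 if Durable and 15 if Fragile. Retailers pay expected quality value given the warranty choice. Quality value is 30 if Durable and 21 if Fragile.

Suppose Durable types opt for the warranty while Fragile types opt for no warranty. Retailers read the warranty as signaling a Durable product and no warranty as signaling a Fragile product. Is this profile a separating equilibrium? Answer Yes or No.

Yes

Under these beliefs, the warranty earns price 30 and no warranty earns price 21.
Durable: the warranty nets 30 − 5 = 25; no warranty nets 21. Durable prefers the warranty.
Fragile: the warranty nets 30 − 15 = 15; no warranty nets 21. Fragile prefers no warranty.
Neither type deviates, so the separating profile is an equilibrium.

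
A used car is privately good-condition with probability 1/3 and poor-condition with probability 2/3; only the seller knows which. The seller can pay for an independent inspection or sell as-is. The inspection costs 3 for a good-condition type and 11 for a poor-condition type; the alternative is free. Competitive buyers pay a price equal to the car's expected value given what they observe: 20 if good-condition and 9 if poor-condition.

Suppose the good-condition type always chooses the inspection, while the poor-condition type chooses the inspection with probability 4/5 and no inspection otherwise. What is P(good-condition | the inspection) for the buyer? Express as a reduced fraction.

5/13

P(the inspection) = (1/3)·1 + (2/3)·(4/5) = 13/15.
By Bayes' rule, P(good-condition | the inspection) = (1/3) / (13/15) = 5/13.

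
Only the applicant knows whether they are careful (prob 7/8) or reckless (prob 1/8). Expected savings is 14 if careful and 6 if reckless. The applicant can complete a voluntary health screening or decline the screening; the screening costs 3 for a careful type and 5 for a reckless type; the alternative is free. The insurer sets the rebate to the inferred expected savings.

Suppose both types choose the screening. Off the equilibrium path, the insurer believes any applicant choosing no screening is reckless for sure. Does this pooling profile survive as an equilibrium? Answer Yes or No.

On path, the insurer holds the prior and pays 7/8·14 + 1/8·6 = 13. Off path (no screening), believing reckless, it pays 6.
careful: the screening nets 13 − 3 = 10; no screening nets 6. careful stays.
reckless: the screening nets 13 − 5 = 8; no screening nets 6. reckless stays.
No type deviates, so pooling is sustained.

Yes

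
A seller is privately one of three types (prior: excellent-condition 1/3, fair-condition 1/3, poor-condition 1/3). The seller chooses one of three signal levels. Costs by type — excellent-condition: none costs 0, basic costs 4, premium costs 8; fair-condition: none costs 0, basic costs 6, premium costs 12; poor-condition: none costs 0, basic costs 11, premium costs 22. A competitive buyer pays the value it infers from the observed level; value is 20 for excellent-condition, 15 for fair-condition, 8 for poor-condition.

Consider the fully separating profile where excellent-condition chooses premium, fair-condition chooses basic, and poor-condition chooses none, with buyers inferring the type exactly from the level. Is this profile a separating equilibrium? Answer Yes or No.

Yes

Separating prices: premium → 20, basic → 15, none → 8.
excellent-condition (assigned premium): none: 8 − 0 = 8; basic: 15 − 4 = 11; premium: 20 − 8 = 12. excellent-condition stays.
fair-condition (assigned basic): none: 8 − 0 = 8; basic: 15 − 6 = 9; premium: 20 − 12 = 8. fair-condition stays.
poor-condition (assigned none): none: 8 − 0 = 8; basic: 15 − 11 = 4; premium: 20 − 22 = -2. poor-condition stays.
Every type prefers its assigned level; separation holds.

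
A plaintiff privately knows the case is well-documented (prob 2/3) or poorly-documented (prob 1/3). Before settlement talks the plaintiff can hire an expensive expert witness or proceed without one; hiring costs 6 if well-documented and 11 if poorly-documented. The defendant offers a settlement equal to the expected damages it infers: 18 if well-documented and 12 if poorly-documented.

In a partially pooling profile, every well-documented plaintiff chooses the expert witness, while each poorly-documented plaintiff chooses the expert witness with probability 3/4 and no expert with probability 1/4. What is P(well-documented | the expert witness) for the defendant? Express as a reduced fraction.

8/11

P(the expert witness) = (2/3)·1 + (1/3)·(3/4) = 11/12.
By Bayes' rule, P(well-documented | the expert witness) = (2/3) / (11/12) = 8/11.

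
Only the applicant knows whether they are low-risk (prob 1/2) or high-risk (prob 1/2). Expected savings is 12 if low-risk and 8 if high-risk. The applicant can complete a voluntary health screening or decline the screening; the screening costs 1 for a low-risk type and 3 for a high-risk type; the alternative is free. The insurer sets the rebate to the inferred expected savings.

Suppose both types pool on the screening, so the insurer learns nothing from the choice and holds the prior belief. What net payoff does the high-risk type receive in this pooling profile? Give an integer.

Pooled rebate = 1/2·12 + 1/2·8 = 10.
high-risk pays cost 3 for the screening, so net payoff = 10 − 3 = 7.

7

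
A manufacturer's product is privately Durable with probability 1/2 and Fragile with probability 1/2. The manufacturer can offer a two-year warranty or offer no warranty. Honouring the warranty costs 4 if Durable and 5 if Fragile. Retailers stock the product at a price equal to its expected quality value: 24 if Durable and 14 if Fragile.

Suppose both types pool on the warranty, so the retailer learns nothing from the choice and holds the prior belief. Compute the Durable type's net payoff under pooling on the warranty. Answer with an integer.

15

Pooled price = 1/2·24 + 1/2·14 = 19.
Durable pays cost 4 for the warranty, so net payoff = 19 − 4 = 15.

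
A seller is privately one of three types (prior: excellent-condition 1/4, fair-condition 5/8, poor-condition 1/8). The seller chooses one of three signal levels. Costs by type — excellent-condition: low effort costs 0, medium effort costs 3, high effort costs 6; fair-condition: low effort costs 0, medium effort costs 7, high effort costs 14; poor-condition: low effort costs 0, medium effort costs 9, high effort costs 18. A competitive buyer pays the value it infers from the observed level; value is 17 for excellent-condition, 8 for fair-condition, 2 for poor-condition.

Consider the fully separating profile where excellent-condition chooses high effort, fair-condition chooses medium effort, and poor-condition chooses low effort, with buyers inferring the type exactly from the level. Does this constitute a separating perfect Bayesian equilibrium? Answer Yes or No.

Separating prices: high effort → 17, medium effort → 8, low effort → 2.
excellent-condition (assigned high effort): low effort: 2 − 0 = 2; medium effort: 8 − 3 = 5; high effort: 17 − 6 = 11. excellent-condition stays.
fair-condition (assigned medium effort): low effort: 2 − 0 = 2; medium effort: 8 − 7 = 1; high effort: 17 − 14 = 3. fair-condition prefers high effort.
poor-condition (assigned low effort): low effort: 2 − 0 = 2; medium effort: 8 − 9 = -1; high effort: 17 − 18 = -1. poor-condition stays.
At least one type deviates; the separating profile fails.

No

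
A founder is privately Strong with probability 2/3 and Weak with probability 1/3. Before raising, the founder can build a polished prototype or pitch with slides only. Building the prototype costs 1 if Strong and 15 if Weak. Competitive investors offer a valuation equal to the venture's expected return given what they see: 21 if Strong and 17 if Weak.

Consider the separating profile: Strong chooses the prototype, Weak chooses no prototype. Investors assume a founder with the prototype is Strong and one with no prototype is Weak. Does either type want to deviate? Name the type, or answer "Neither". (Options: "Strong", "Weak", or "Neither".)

Neither

The prototype pays 21; no prototype pays 17.
Strong: assigned the prototype, nets 21 − 1 = 20; deviating to no prototype nets 17.
Weak: assigned no prototype, nets 17; deviating to the prototype nets 21 − 15 = 6.
Both types strictly prefer their assigned action; no profitable deviation.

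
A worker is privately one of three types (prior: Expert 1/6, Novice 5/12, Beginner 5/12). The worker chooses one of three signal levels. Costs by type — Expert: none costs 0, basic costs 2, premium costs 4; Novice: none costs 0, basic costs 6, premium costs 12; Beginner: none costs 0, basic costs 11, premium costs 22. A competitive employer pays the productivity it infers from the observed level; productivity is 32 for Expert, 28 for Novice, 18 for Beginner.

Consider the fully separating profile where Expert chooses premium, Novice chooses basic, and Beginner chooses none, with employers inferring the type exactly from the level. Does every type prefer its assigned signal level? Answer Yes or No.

Yes

Separating wages: premium → 32, basic → 28, none → 18.
Expert (assigned premium): none: 18 − 0 = 18; basic: 28 − 2 = 26; premium: 32 − 4 = 28. Expert stays.
Novice (assigned basic): none: 18 − 0 = 18; basic: 28 − 6 = 22; premium: 32 − 12 = 20. Novice stays.
Beginner (assigned none): none: 18 − 0 = 18; basic: 28 − 11 = 17; premium: 32 − 22 = 10. Beginner stays.
Every type prefers its assigned level; separation holds.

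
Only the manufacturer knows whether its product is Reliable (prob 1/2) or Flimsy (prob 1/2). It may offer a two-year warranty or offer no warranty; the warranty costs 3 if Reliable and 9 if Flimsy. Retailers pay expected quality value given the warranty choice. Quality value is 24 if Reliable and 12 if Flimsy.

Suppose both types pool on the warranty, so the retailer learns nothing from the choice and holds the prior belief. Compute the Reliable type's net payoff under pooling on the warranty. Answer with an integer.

15

Pooled price = 1/2·24 + 1/2·12 = 18.
Reliable pays cost 3 for the warranty, so net payoff = 18 − 3 = 15.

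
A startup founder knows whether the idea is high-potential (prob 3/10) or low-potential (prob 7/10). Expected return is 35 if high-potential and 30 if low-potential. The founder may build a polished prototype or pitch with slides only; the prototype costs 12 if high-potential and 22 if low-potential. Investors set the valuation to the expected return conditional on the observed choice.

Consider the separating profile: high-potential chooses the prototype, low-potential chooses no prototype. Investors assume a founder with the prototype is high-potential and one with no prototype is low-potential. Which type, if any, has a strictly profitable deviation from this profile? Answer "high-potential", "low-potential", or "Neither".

high-potential

The prototype pays 35; no prototype pays 30.
high-potential: assigned the prototype, nets 35 − 12 = 23; deviating to no prototype nets 30.
low-potential: assigned no prototype, nets 30; deviating to the prototype nets 35 − 22 = 13.
The high-potential type gains 7 by deviating.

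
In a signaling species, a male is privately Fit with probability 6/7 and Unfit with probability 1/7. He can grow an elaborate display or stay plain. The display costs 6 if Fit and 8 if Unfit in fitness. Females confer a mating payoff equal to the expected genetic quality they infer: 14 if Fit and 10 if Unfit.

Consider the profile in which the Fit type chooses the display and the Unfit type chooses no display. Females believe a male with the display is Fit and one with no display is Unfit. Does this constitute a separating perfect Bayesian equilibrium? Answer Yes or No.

No

Under these beliefs, the display earns mating payoff 14 and no display earns mating payoff 10.
Fit: the display nets 14 − 6 = 8; no display nets 10. Fit would deviate to no display.
Unfit: the display nets 14 − 8 = 6; no display nets 10. Unfit prefers no display.
Fit has a profitable deviation, so the profile is not an equilibrium.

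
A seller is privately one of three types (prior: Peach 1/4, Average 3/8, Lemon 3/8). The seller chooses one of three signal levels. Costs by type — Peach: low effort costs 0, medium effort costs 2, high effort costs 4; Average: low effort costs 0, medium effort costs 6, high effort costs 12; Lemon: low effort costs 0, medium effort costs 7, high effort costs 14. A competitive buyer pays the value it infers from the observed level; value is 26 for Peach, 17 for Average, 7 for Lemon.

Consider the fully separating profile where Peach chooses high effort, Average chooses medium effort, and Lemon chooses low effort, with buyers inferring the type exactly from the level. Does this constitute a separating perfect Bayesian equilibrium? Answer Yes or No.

No

Separating prices: high effort → 26, medium effort → 17, low effort → 7.
Peach (assigned high effort): low effort: 7 − 0 = 7; medium effort: 17 − 2 = 15; high effort: 26 − 4 = 22. Peach stays.
Average (assigned medium effort): low effort: 7 − 0 = 7; medium effort: 17 − 6 = 11; high effort: 26 − 12 = 14. Average prefers high effort.
Lemon (assigned low effort): low effort: 7 − 0 = 7; medium effort: 17 − 7 = 10; high effort: 26 − 14 = 12. Lemon prefers high effort.
At least one type deviates; the separating profile fails.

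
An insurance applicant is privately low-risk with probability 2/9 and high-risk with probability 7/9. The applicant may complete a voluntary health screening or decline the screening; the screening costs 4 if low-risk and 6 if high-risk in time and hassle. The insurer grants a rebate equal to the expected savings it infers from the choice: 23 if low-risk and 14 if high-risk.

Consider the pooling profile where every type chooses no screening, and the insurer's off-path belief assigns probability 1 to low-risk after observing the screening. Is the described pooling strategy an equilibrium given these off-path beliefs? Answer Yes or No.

On path, the insurer holds the prior and pays 2/9·23 + 7/9·14 = 16. Off path (the screening), believing low-risk, it pays 23.
low-risk: no screening nets 16; the screening nets 23 − 4 = 19. low-risk would deviate.
high-risk: no screening nets 16; the screening nets 23 − 6 = 17. high-risk would deviate.
A type deviates, so pooling fails.

No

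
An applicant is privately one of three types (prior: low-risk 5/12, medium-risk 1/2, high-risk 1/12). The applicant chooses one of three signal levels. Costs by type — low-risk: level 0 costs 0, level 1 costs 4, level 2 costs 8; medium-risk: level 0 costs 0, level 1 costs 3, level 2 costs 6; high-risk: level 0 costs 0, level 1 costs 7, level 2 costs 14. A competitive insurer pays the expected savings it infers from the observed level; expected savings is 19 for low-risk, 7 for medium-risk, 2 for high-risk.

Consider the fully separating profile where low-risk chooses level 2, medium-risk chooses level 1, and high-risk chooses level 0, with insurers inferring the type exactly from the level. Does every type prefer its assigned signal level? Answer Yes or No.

Separating rebates: level 2 → 19, level 1 → 7, level 0 → 2.
low-risk (assigned level 2): level 0: 2 − 0 = 2; level 1: 7 − 4 = 3; level 2: 19 − 8 = 11. low-risk stays.
medium-risk (assigned level 1): level 0: 2 − 0 = 2; level 1: 7 − 3 = 4; level 2: 19 − 6 = 13. medium-risk prefers level 2.
high-risk (assigned level 0): level 0: 2 − 0 = 2; level 1: 7 − 7 = 0; level 2: 19 − 14 = 5. high-risk prefers level 2.
At least one type deviates; the separating profile fails.

No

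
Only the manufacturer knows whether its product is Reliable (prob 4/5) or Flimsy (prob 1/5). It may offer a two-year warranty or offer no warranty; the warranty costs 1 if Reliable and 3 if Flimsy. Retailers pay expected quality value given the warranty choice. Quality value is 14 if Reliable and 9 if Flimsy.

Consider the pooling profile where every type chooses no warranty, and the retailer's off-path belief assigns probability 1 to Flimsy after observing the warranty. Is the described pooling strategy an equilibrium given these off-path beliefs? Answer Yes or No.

Yes

On path, the retailer holds the prior and pays 4/5·14 + 1/5·9 = 13. Off path (the warranty), believing Flimsy, it pays 9.
Reliable: no warranty nets 13; the warranty nets 9 − 1 = 8. Reliable stays.
Flimsy: no warranty nets 13; the warranty nets 9 − 3 = 6. Flimsy stays.
No type deviates, so pooling is sustained.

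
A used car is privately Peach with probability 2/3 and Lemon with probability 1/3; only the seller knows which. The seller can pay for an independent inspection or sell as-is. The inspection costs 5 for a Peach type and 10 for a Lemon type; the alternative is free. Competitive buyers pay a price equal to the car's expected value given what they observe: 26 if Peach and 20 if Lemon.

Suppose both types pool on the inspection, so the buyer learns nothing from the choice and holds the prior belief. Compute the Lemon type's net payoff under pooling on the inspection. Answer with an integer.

Pooled price = 2/3·26 + 1/3·20 = 24.
Lemon pays cost 10 for the inspection, so net payoff = 24 − 10 = 14.

14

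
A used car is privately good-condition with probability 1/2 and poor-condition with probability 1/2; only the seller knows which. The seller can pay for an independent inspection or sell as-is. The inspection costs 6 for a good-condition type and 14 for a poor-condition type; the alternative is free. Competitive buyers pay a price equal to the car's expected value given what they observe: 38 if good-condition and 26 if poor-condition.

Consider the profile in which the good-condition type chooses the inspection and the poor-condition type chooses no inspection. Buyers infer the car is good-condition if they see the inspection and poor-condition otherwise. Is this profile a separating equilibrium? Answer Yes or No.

Under these beliefs, the inspection earns price 38 and no inspection earns price 26.
good-condition: the inspection nets 38 − 6 = 32; no inspection nets 26. good-condition prefers the inspection.
poor-condition: the inspection nets 38 − 14 = 24; no inspection nets 26. poor-condition prefers no inspection.
Neither type deviates, so the separating profile is an equilibrium.

Yes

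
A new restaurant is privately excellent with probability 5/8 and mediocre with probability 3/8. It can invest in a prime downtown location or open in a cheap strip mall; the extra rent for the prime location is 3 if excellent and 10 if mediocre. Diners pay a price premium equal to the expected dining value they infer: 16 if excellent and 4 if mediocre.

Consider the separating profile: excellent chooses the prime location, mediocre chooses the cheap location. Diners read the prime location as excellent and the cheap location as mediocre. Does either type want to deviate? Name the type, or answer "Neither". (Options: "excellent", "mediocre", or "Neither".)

mediocre

The prime location pays 16; the cheap location pays 4.
excellent: assigned the prime location, nets 16 − 3 = 13; deviating to the cheap location nets 4.
mediocre: assigned the cheap location, nets 4; deviating to the prime location nets 16 − 10 = 6.
The mediocre type gains 2 by deviating.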